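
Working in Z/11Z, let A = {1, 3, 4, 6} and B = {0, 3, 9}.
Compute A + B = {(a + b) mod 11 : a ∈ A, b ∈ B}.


Work in Z/11Z: reduce every sum a + b modulo 11.
Enumerate all 12 pairs:
a = 1: 1+0=1, 1+3=4, 1+9=10
a = 3: 3+0=3, 3+3=6, 3+9=1
a = 4: 4+0=4, 4+3=7, 4+9=2
a = 6: 6+0=6, 6+3=9, 6+9=4
Distinct residues collected: {1, 2, 3, 4, 6, 7, 9, 10}
|A + B| = 8 (out of 11 total residues).

A + B = {1, 2, 3, 4, 6, 7, 9, 10}


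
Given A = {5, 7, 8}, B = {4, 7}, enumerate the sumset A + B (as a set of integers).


A + B = {a + b : a ∈ A, b ∈ B}.
Enumerate all |A|·|B| = 3·2 = 6 pairs (a, b) and collect distinct sums.
a = 5: 5+4=9, 5+7=12
a = 7: 7+4=11, 7+7=14
a = 8: 8+4=12, 8+7=15
Collecting distinct sums: A + B = {9, 11, 12, 14, 15}
|A + B| = 5

A + B = {9, 11, 12, 14, 15}


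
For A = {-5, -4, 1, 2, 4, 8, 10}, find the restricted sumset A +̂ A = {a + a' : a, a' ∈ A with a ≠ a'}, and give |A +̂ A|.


Restricted sumset: A +̂ A = {a + a' : a ∈ A, a' ∈ A, a ≠ a'}.
Equivalently, take A + A and drop any sum 2a that is achievable ONLY as a + a for a ∈ A (i.e. sums representable only with equal summands).
Enumerate pairs (a, a') with a < a' (symmetric, so each unordered pair gives one sum; this covers all a ≠ a'):
  -5 + -4 = -9
  -5 + 1 = -4
  -5 + 2 = -3
  -5 + 4 = -1
  -5 + 8 = 3
  -5 + 10 = 5
  -4 + 1 = -3
  -4 + 2 = -2
  -4 + 4 = 0
  -4 + 8 = 4
  -4 + 10 = 6
  1 + 2 = 3
  1 + 4 = 5
  1 + 8 = 9
  1 + 10 = 11
  2 + 4 = 6
  2 + 8 = 10
  2 + 10 = 12
  4 + 8 = 12
  4 + 10 = 14
  8 + 10 = 18
Collected distinct sums: {-9, -4, -3, -2, -1, 0, 3, 4, 5, 6, 9, 10, 11, 12, 14, 18}
|A +̂ A| = 16
(Reference bound: |A +̂ A| ≥ 2|A| - 3 for |A| ≥ 2, with |A| = 7 giving ≥ 11.)

|A +̂ A| = 16


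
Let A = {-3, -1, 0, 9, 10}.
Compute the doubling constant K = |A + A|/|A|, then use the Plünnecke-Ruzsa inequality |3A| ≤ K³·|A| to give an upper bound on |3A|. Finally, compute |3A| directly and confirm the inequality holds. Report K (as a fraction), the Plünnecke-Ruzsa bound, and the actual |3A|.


|A| = 5.
Step 1: Compute A + A by enumerating all 25 pairs.
A + A = {-6, -4, -3, -2, -1, 0, 6, 7, 8, 9, 10, 18, 19, 20}, so |A + A| = 14.
Step 2: Doubling constant K = |A + A|/|A| = 14/5 = 14/5 ≈ 2.8000.
Step 3: Plünnecke-Ruzsa gives |3A| ≤ K³·|A| = (2.8000)³ · 5 ≈ 109.7600.
Step 4: Compute 3A = A + A + A directly by enumerating all triples (a,b,c) ∈ A³; |3A| = 27.
Step 5: Check 27 ≤ 109.7600? Yes ✓.

K = 14/5, Plünnecke-Ruzsa bound K³|A| ≈ 109.7600, |3A| = 27, inequality holds.


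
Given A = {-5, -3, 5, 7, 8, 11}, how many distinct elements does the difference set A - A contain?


A - A = {a - a' : a, a' ∈ A}; |A| = 6.
Bounds: 2|A|-1 ≤ |A - A| ≤ |A|² - |A| + 1, i.e. 11 ≤ |A - A| ≤ 31.
Note: 0 ∈ A - A always (from a - a). The set is symmetric: if d ∈ A - A then -d ∈ A - A.
Enumerate nonzero differences d = a - a' with a > a' (then include -d):
Positive differences: {1, 2, 3, 4, 6, 8, 10, 11, 12, 13, 14, 16}
Full difference set: {0} ∪ (positive diffs) ∪ (negative diffs).
|A - A| = 1 + 2·12 = 25 (matches direct enumeration: 25).

|A - A| = 25


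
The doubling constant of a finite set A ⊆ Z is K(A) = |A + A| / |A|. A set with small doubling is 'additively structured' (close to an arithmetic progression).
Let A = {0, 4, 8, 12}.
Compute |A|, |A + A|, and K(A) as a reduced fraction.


|A| = 4.
Compute A + A by enumerating all 16 pairs.
A + A = {0, 4, 8, 12, 16, 20, 24}, so |A + A| = 7.
K = |A + A| / |A| = 7/4 (already in lowest terms) ≈ 1.7500.
Reference: AP of size 4 gives K = 7/4 ≈ 1.7500; a fully generic set of size 4 gives K ≈ 2.5000.

|A| = 4, |A + A| = 7, K = 7/4.


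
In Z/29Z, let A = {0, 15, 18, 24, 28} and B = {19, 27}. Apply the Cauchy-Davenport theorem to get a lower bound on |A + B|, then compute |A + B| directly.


Cauchy-Davenport: |A + B| ≥ min(p, |A| + |B| - 1) for A, B nonempty in Z/pZ.
|A| = 5, |B| = 2, p = 29.
CD lower bound = min(29, 5 + 2 - 1) = min(29, 6) = 6.
Compute A + B mod 29 directly:
a = 0: 0+19=19, 0+27=27
a = 15: 15+19=5, 15+27=13
a = 18: 18+19=8, 18+27=16
a = 24: 24+19=14, 24+27=22
a = 28: 28+19=18, 28+27=26
A + B = {5, 8, 13, 14, 16, 18, 19, 22, 26, 27}, so |A + B| = 10.
Verify: 10 ≥ 6? Yes ✓.

CD lower bound = 6, actual |A + B| = 10.


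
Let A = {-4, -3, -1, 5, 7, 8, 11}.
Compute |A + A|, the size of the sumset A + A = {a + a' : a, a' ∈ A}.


A + A = {a + a' : a, a' ∈ A}; |A| = 7.
General bounds: 2|A| - 1 ≤ |A + A| ≤ |A|(|A|+1)/2, i.e. 13 ≤ |A + A| ≤ 28.
Lower bound 2|A|-1 is attained iff A is an arithmetic progression.
Enumerate sums a + a' for a ≤ a' (symmetric, so this suffices):
a = -4: -4+-4=-8, -4+-3=-7, -4+-1=-5, -4+5=1, -4+7=3, -4+8=4, -4+11=7
a = -3: -3+-3=-6, -3+-1=-4, -3+5=2, -3+7=4, -3+8=5, -3+11=8
a = -1: -1+-1=-2, -1+5=4, -1+7=6, -1+8=7, -1+11=10
a = 5: 5+5=10, 5+7=12, 5+8=13, 5+11=16
a = 7: 7+7=14, 7+8=15, 7+11=18
a = 8: 8+8=16, 8+11=19
a = 11: 11+11=22
Distinct sums: {-8, -7, -6, -5, -4, -2, 1, 2, 3, 4, 5, 6, 7, 8, 10, 12, 13, 14, 15, 16, 18, 19, 22}
|A + A| = 23

|A + A| = 23


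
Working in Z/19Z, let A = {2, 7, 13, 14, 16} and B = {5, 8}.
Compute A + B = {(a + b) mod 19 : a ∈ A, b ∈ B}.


Work in Z/19Z: reduce every sum a + b modulo 19.
Enumerate all 10 pairs:
a = 2: 2+5=7, 2+8=10
a = 7: 7+5=12, 7+8=15
a = 13: 13+5=18, 13+8=2
a = 14: 14+5=0, 14+8=3
a = 16: 16+5=2, 16+8=5
Distinct residues collected: {0, 2, 3, 5, 7, 10, 12, 15, 18}
|A + B| = 9 (out of 19 total residues).

A + B = {0, 2, 3, 5, 7, 10, 12, 15, 18}


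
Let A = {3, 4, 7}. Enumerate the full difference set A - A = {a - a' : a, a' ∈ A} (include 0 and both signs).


A - A = {a - a' : a, a' ∈ A}.
Compute a - a' for each ordered pair (a, a'):
a = 3: 3-3=0, 3-4=-1, 3-7=-4
a = 4: 4-3=1, 4-4=0, 4-7=-3
a = 7: 7-3=4, 7-4=3, 7-7=0
Collecting distinct values (and noting 0 appears from a-a):
A - A = {-4, -3, -1, 0, 1, 3, 4}
|A - A| = 7

A - A = {-4, -3, -1, 0, 1, 3, 4}


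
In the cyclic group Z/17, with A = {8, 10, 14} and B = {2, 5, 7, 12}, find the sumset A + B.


Work in Z/17Z: reduce every sum a + b modulo 17.
Enumerate all 12 pairs:
a = 8: 8+2=10, 8+5=13, 8+7=15, 8+12=3
a = 10: 10+2=12, 10+5=15, 10+7=0, 10+12=5
a = 14: 14+2=16, 14+5=2, 14+7=4, 14+12=9
Distinct residues collected: {0, 2, 3, 4, 5, 9, 10, 12, 13, 15, 16}
|A + B| = 11 (out of 17 total residues).

A + B = {0, 2, 3, 4, 5, 9, 10, 12, 13, 15, 16}


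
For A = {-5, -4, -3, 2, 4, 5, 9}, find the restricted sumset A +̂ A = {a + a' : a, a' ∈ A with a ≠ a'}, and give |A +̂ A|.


Restricted sumset: A +̂ A = {a + a' : a ∈ A, a' ∈ A, a ≠ a'}.
Equivalently, take A + A and drop any sum 2a that is achievable ONLY as a + a for a ∈ A (i.e. sums representable only with equal summands).
Enumerate pairs (a, a') with a < a' (symmetric, so each unordered pair gives one sum; this covers all a ≠ a'):
  -5 + -4 = -9
  -5 + -3 = -8
  -5 + 2 = -3
  -5 + 4 = -1
  -5 + 5 = 0
  -5 + 9 = 4
  -4 + -3 = -7
  -4 + 2 = -2
  -4 + 4 = 0
  -4 + 5 = 1
  -4 + 9 = 5
  -3 + 2 = -1
  -3 + 4 = 1
  -3 + 5 = 2
  -3 + 9 = 6
  2 + 4 = 6
  2 + 5 = 7
  2 + 9 = 11
  4 + 5 = 9
  4 + 9 = 13
  5 + 9 = 14
Collected distinct sums: {-9, -8, -7, -3, -2, -1, 0, 1, 2, 4, 5, 6, 7, 9, 11, 13, 14}
|A +̂ A| = 17
(Reference bound: |A +̂ A| ≥ 2|A| - 3 for |A| ≥ 2, with |A| = 7 giving ≥ 11.)

|A +̂ A| = 17


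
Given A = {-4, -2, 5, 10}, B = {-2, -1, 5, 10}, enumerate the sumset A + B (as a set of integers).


A + B = {a + b : a ∈ A, b ∈ B}.
Enumerate all |A|·|B| = 4·4 = 16 pairs (a, b) and collect distinct sums.
a = -4: -4+-2=-6, -4+-1=-5, -4+5=1, -4+10=6
a = -2: -2+-2=-4, -2+-1=-3, -2+5=3, -2+10=8
a = 5: 5+-2=3, 5+-1=4, 5+5=10, 5+10=15
a = 10: 10+-2=8, 10+-1=9, 10+5=15, 10+10=20
Collecting distinct sums: A + B = {-6, -5, -4, -3, 1, 3, 4, 6, 8, 9, 10, 15, 20}
|A + B| = 13

A + B = {-6, -5, -4, -3, 1, 3, 4, 6, 8, 9, 10, 15, 20}


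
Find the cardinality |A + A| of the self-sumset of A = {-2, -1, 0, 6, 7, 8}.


A + A = {a + a' : a, a' ∈ A}; |A| = 6.
General bounds: 2|A| - 1 ≤ |A + A| ≤ |A|(|A|+1)/2, i.e. 11 ≤ |A + A| ≤ 21.
Lower bound 2|A|-1 is attained iff A is an arithmetic progression.
Enumerate sums a + a' for a ≤ a' (symmetric, so this suffices):
a = -2: -2+-2=-4, -2+-1=-3, -2+0=-2, -2+6=4, -2+7=5, -2+8=6
a = -1: -1+-1=-2, -1+0=-1, -1+6=5, -1+7=6, -1+8=7
a = 0: 0+0=0, 0+6=6, 0+7=7, 0+8=8
a = 6: 6+6=12, 6+7=13, 6+8=14
a = 7: 7+7=14, 7+8=15
a = 8: 8+8=16
Distinct sums: {-4, -3, -2, -1, 0, 4, 5, 6, 7, 8, 12, 13, 14, 15, 16}
|A + A| = 15

|A + A| = 15


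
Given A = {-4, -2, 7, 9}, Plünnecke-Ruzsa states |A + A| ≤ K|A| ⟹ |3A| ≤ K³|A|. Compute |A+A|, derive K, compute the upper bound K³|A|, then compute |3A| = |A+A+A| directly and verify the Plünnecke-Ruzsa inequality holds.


|A| = 4.
Step 1: Compute A + A by enumerating all 16 pairs.
A + A = {-8, -6, -4, 3, 5, 7, 14, 16, 18}, so |A + A| = 9.
Step 2: Doubling constant K = |A + A|/|A| = 9/4 = 9/4 ≈ 2.2500.
Step 3: Plünnecke-Ruzsa gives |3A| ≤ K³·|A| = (2.2500)³ · 4 ≈ 45.5625.
Step 4: Compute 3A = A + A + A directly by enumerating all triples (a,b,c) ∈ A³; |3A| = 16.
Step 5: Check 16 ≤ 45.5625? Yes ✓.

K = 9/4, Plünnecke-Ruzsa bound K³|A| ≈ 45.5625, |3A| = 16, inequality holds.


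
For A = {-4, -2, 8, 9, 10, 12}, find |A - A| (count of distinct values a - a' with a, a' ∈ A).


A - A = {a - a' : a, a' ∈ A}; |A| = 6.
Bounds: 2|A|-1 ≤ |A - A| ≤ |A|² - |A| + 1, i.e. 11 ≤ |A - A| ≤ 31.
Note: 0 ∈ A - A always (from a - a). The set is symmetric: if d ∈ A - A then -d ∈ A - A.
Enumerate nonzero differences d = a - a' with a > a' (then include -d):
Positive differences: {1, 2, 3, 4, 10, 11, 12, 13, 14, 16}
Full difference set: {0} ∪ (positive diffs) ∪ (negative diffs).
|A - A| = 1 + 2·10 = 21 (matches direct enumeration: 21).

|A - A| = 21


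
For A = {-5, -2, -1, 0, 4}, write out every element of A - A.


A - A = {a - a' : a, a' ∈ A}.
Compute a - a' for each ordered pair (a, a'):
a = -5: -5--5=0, -5--2=-3, -5--1=-4, -5-0=-5, -5-4=-9
a = -2: -2--5=3, -2--2=0, -2--1=-1, -2-0=-2, -2-4=-6
a = -1: -1--5=4, -1--2=1, -1--1=0, -1-0=-1, -1-4=-5
a = 0: 0--5=5, 0--2=2, 0--1=1, 0-0=0, 0-4=-4
a = 4: 4--5=9, 4--2=6, 4--1=5, 4-0=4, 4-4=0
Collecting distinct values (and noting 0 appears from a-a):
A - A = {-9, -6, -5, -4, -3, -2, -1, 0, 1, 2, 3, 4, 5, 6, 9}
|A - A| = 15

A - A = {-9, -6, -5, -4, -3, -2, -1, 0, 1, 2, 3, 4, 5, 6, 9}


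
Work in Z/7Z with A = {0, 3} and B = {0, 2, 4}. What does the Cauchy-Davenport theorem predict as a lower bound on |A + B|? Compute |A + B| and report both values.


Cauchy-Davenport: |A + B| ≥ min(p, |A| + |B| - 1) for A, B nonempty in Z/pZ.
|A| = 2, |B| = 3, p = 7.
CD lower bound = min(7, 2 + 3 - 1) = min(7, 4) = 4.
Compute A + B mod 7 directly:
a = 0: 0+0=0, 0+2=2, 0+4=4
a = 3: 3+0=3, 3+2=5, 3+4=0
A + B = {0, 2, 3, 4, 5}, so |A + B| = 5.
Verify: 5 ≥ 4? Yes ✓.

CD lower bound = 4, actual |A + B| = 5.


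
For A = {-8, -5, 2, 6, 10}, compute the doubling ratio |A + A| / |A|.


|A| = 5.
Compute A + A by enumerating all 25 pairs.
A + A = {-16, -13, -10, -6, -3, -2, 1, 2, 4, 5, 8, 12, 16, 20}, so |A + A| = 14.
K = |A + A| / |A| = 14/5 (already in lowest terms) ≈ 2.8000.
Reference: AP of size 5 gives K = 9/5 ≈ 1.8000; a fully generic set of size 5 gives K ≈ 3.0000.

|A| = 5, |A + A| = 14, K = 14/5.


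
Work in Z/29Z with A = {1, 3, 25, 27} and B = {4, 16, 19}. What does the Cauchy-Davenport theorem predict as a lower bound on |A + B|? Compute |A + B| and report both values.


Cauchy-Davenport: |A + B| ≥ min(p, |A| + |B| - 1) for A, B nonempty in Z/pZ.
|A| = 4, |B| = 3, p = 29.
CD lower bound = min(29, 4 + 3 - 1) = min(29, 6) = 6.
Compute A + B mod 29 directly:
a = 1: 1+4=5, 1+16=17, 1+19=20
a = 3: 3+4=7, 3+16=19, 3+19=22
a = 25: 25+4=0, 25+16=12, 25+19=15
a = 27: 27+4=2, 27+16=14, 27+19=17
A + B = {0, 2, 5, 7, 12, 14, 15, 17, 19, 20, 22}, so |A + B| = 11.
Verify: 11 ≥ 6? Yes ✓.

CD lower bound = 6, actual |A + B| = 11.


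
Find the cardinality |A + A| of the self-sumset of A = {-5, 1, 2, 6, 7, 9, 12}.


A + A = {a + a' : a, a' ∈ A}; |A| = 7.
General bounds: 2|A| - 1 ≤ |A + A| ≤ |A|(|A|+1)/2, i.e. 13 ≤ |A + A| ≤ 28.
Lower bound 2|A|-1 is attained iff A is an arithmetic progression.
Enumerate sums a + a' for a ≤ a' (symmetric, so this suffices):
a = -5: -5+-5=-10, -5+1=-4, -5+2=-3, -5+6=1, -5+7=2, -5+9=4, -5+12=7
a = 1: 1+1=2, 1+2=3, 1+6=7, 1+7=8, 1+9=10, 1+12=13
a = 2: 2+2=4, 2+6=8, 2+7=9, 2+9=11, 2+12=14
a = 6: 6+6=12, 6+7=13, 6+9=15, 6+12=18
a = 7: 7+7=14, 7+9=16, 7+12=19
a = 9: 9+9=18, 9+12=21
a = 12: 12+12=24
Distinct sums: {-10, -4, -3, 1, 2, 3, 4, 7, 8, 9, 10, 11, 12, 13, 14, 15, 16, 18, 19, 21, 24}
|A + A| = 21

|A + A| = 21


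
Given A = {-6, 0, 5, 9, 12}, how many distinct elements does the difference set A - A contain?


A - A = {a - a' : a, a' ∈ A}; |A| = 5.
Bounds: 2|A|-1 ≤ |A - A| ≤ |A|² - |A| + 1, i.e. 9 ≤ |A - A| ≤ 21.
Note: 0 ∈ A - A always (from a - a). The set is symmetric: if d ∈ A - A then -d ∈ A - A.
Enumerate nonzero differences d = a - a' with a > a' (then include -d):
Positive differences: {3, 4, 5, 6, 7, 9, 11, 12, 15, 18}
Full difference set: {0} ∪ (positive diffs) ∪ (negative diffs).
|A - A| = 1 + 2·10 = 21 (matches direct enumeration: 21).

|A - A| = 21


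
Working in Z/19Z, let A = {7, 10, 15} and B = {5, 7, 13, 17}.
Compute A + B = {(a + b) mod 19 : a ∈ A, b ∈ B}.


Work in Z/19Z: reduce every sum a + b modulo 19.
Enumerate all 12 pairs:
a = 7: 7+5=12, 7+7=14, 7+13=1, 7+17=5
a = 10: 10+5=15, 10+7=17, 10+13=4, 10+17=8
a = 15: 15+5=1, 15+7=3, 15+13=9, 15+17=13
Distinct residues collected: {1, 3, 4, 5, 8, 9, 12, 13, 14, 15, 17}
|A + B| = 11 (out of 19 total residues).

A + B = {1, 3, 4, 5, 8, 9, 12, 13, 14, 15, 17}


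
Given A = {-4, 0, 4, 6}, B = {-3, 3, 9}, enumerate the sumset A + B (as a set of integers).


A + B = {a + b : a ∈ A, b ∈ B}.
Enumerate all |A|·|B| = 4·3 = 12 pairs (a, b) and collect distinct sums.
a = -4: -4+-3=-7, -4+3=-1, -4+9=5
a = 0: 0+-3=-3, 0+3=3, 0+9=9
a = 4: 4+-3=1, 4+3=7, 4+9=13
a = 6: 6+-3=3, 6+3=9, 6+9=15
Collecting distinct sums: A + B = {-7, -3, -1, 1, 3, 5, 7, 9, 13, 15}
|A + B| = 10

A + B = {-7, -3, -1, 1, 3, 5, 7, 9, 13, 15}


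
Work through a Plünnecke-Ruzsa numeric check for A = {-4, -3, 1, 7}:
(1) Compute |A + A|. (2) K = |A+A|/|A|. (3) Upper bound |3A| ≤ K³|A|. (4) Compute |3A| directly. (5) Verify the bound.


|A| = 4.
Step 1: Compute A + A by enumerating all 16 pairs.
A + A = {-8, -7, -6, -3, -2, 2, 3, 4, 8, 14}, so |A + A| = 10.
Step 2: Doubling constant K = |A + A|/|A| = 10/4 = 10/4 ≈ 2.5000.
Step 3: Plünnecke-Ruzsa gives |3A| ≤ K³·|A| = (2.5000)³ · 4 ≈ 62.5000.
Step 4: Compute 3A = A + A + A directly by enumerating all triples (a,b,c) ∈ A³; |3A| = 19.
Step 5: Check 19 ≤ 62.5000? Yes ✓.

K = 10/4, Plünnecke-Ruzsa bound K³|A| ≈ 62.5000, |3A| = 19, inequality holds.


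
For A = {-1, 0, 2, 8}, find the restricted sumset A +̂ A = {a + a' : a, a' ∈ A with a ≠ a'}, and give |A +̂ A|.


Restricted sumset: A +̂ A = {a + a' : a ∈ A, a' ∈ A, a ≠ a'}.
Equivalently, take A + A and drop any sum 2a that is achievable ONLY as a + a for a ∈ A (i.e. sums representable only with equal summands).
Enumerate pairs (a, a') with a < a' (symmetric, so each unordered pair gives one sum; this covers all a ≠ a'):
  -1 + 0 = -1
  -1 + 2 = 1
  -1 + 8 = 7
  0 + 2 = 2
  0 + 8 = 8
  2 + 8 = 10
Collected distinct sums: {-1, 1, 2, 7, 8, 10}
|A +̂ A| = 6
(Reference bound: |A +̂ A| ≥ 2|A| - 3 for |A| ≥ 2, with |A| = 4 giving ≥ 5.)

|A +̂ A| = 6


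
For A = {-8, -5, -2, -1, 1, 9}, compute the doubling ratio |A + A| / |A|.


|A| = 6.
Compute A + A by enumerating all 36 pairs.
A + A = {-16, -13, -10, -9, -7, -6, -4, -3, -2, -1, 0, 1, 2, 4, 7, 8, 10, 18}, so |A + A| = 18.
K = |A + A| / |A| = 18/6 = 3/1 ≈ 3.0000.
Reference: AP of size 6 gives K = 11/6 ≈ 1.8333; a fully generic set of size 6 gives K ≈ 3.5000.

|A| = 6, |A + A| = 18, K = 18/6 = 3/1.


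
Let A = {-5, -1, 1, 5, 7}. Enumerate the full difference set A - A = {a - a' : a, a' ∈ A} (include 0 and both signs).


A - A = {a - a' : a, a' ∈ A}.
Compute a - a' for each ordered pair (a, a'):
a = -5: -5--5=0, -5--1=-4, -5-1=-6, -5-5=-10, -5-7=-12
a = -1: -1--5=4, -1--1=0, -1-1=-2, -1-5=-6, -1-7=-8
a = 1: 1--5=6, 1--1=2, 1-1=0, 1-5=-4, 1-7=-6
a = 5: 5--5=10, 5--1=6, 5-1=4, 5-5=0, 5-7=-2
a = 7: 7--5=12, 7--1=8, 7-1=6, 7-5=2, 7-7=0
Collecting distinct values (and noting 0 appears from a-a):
A - A = {-12, -10, -8, -6, -4, -2, 0, 2, 4, 6, 8, 10, 12}
|A - A| = 13

A - A = {-12, -10, -8, -6, -4, -2, 0, 2, 4, 6, 8, 10, 12}


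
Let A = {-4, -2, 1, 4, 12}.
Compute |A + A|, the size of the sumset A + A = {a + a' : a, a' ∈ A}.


A + A = {a + a' : a, a' ∈ A}; |A| = 5.
General bounds: 2|A| - 1 ≤ |A + A| ≤ |A|(|A|+1)/2, i.e. 9 ≤ |A + A| ≤ 15.
Lower bound 2|A|-1 is attained iff A is an arithmetic progression.
Enumerate sums a + a' for a ≤ a' (symmetric, so this suffices):
a = -4: -4+-4=-8, -4+-2=-6, -4+1=-3, -4+4=0, -4+12=8
a = -2: -2+-2=-4, -2+1=-1, -2+4=2, -2+12=10
a = 1: 1+1=2, 1+4=5, 1+12=13
a = 4: 4+4=8, 4+12=16
a = 12: 12+12=24
Distinct sums: {-8, -6, -4, -3, -1, 0, 2, 5, 8, 10, 13, 16, 24}
|A + A| = 13

|A + A| = 13


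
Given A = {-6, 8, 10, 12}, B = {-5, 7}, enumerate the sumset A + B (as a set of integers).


A + B = {a + b : a ∈ A, b ∈ B}.
Enumerate all |A|·|B| = 4·2 = 8 pairs (a, b) and collect distinct sums.
a = -6: -6+-5=-11, -6+7=1
a = 8: 8+-5=3, 8+7=15
a = 10: 10+-5=5, 10+7=17
a = 12: 12+-5=7, 12+7=19
Collecting distinct sums: A + B = {-11, 1, 3, 5, 7, 15, 17, 19}
|A + B| = 8

A + B = {-11, 1, 3, 5, 7, 15, 17, 19}


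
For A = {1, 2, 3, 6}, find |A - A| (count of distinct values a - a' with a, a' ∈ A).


A - A = {a - a' : a, a' ∈ A}; |A| = 4.
Bounds: 2|A|-1 ≤ |A - A| ≤ |A|² - |A| + 1, i.e. 7 ≤ |A - A| ≤ 13.
Note: 0 ∈ A - A always (from a - a). The set is symmetric: if d ∈ A - A then -d ∈ A - A.
Enumerate nonzero differences d = a - a' with a > a' (then include -d):
Positive differences: {1, 2, 3, 4, 5}
Full difference set: {0} ∪ (positive diffs) ∪ (negative diffs).
|A - A| = 1 + 2·5 = 11 (matches direct enumeration: 11).

|A - A| = 11


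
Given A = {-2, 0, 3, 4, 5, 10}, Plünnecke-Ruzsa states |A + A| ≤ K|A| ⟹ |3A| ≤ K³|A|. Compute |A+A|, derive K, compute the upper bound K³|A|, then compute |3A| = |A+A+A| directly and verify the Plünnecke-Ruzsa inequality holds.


|A| = 6.
Step 1: Compute A + A by enumerating all 36 pairs.
A + A = {-4, -2, 0, 1, 2, 3, 4, 5, 6, 7, 8, 9, 10, 13, 14, 15, 20}, so |A + A| = 17.
Step 2: Doubling constant K = |A + A|/|A| = 17/6 = 17/6 ≈ 2.8333.
Step 3: Plünnecke-Ruzsa gives |3A| ≤ K³·|A| = (2.8333)³ · 6 ≈ 136.4722.
Step 4: Compute 3A = A + A + A directly by enumerating all triples (a,b,c) ∈ A³; |3A| = 29.
Step 5: Check 29 ≤ 136.4722? Yes ✓.

K = 17/6, Plünnecke-Ruzsa bound K³|A| ≈ 136.4722, |3A| = 29, inequality holds.


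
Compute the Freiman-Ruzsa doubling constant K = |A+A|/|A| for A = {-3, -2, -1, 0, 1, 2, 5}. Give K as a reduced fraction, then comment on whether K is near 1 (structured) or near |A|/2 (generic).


|A| = 7.
Compute A + A by enumerating all 49 pairs.
A + A = {-6, -5, -4, -3, -2, -1, 0, 1, 2, 3, 4, 5, 6, 7, 10}, so |A + A| = 15.
K = |A + A| / |A| = 15/7 (already in lowest terms) ≈ 2.1429.
Reference: AP of size 7 gives K = 13/7 ≈ 1.8571; a fully generic set of size 7 gives K ≈ 4.0000.

|A| = 7, |A + A| = 15, K = 15/7.


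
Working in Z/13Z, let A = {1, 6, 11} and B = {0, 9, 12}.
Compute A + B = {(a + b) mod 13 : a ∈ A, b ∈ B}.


Work in Z/13Z: reduce every sum a + b modulo 13.
Enumerate all 9 pairs:
a = 1: 1+0=1, 1+9=10, 1+12=0
a = 6: 6+0=6, 6+9=2, 6+12=5
a = 11: 11+0=11, 11+9=7, 11+12=10
Distinct residues collected: {0, 1, 2, 5, 6, 7, 10, 11}
|A + B| = 8 (out of 13 total residues).

A + B = {0, 1, 2, 5, 6, 7, 10, 11}


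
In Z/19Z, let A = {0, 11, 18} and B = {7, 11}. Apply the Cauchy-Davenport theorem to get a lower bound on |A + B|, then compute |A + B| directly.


Cauchy-Davenport: |A + B| ≥ min(p, |A| + |B| - 1) for A, B nonempty in Z/pZ.
|A| = 3, |B| = 2, p = 19.
CD lower bound = min(19, 3 + 2 - 1) = min(19, 4) = 4.
Compute A + B mod 19 directly:
a = 0: 0+7=7, 0+11=11
a = 11: 11+7=18, 11+11=3
a = 18: 18+7=6, 18+11=10
A + B = {3, 6, 7, 10, 11, 18}, so |A + B| = 6.
Verify: 6 ≥ 4? Yes ✓.

CD lower bound = 4, actual |A + B| = 6.


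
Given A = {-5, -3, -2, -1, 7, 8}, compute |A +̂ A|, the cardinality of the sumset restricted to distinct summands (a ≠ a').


Restricted sumset: A +̂ A = {a + a' : a ∈ A, a' ∈ A, a ≠ a'}.
Equivalently, take A + A and drop any sum 2a that is achievable ONLY as a + a for a ∈ A (i.e. sums representable only with equal summands).
Enumerate pairs (a, a') with a < a' (symmetric, so each unordered pair gives one sum; this covers all a ≠ a'):
  -5 + -3 = -8
  -5 + -2 = -7
  -5 + -1 = -6
  -5 + 7 = 2
  -5 + 8 = 3
  -3 + -2 = -5
  -3 + -1 = -4
  -3 + 7 = 4
  -3 + 8 = 5
  -2 + -1 = -3
  -2 + 7 = 5
  -2 + 8 = 6
  -1 + 7 = 6
  -1 + 8 = 7
  7 + 8 = 15
Collected distinct sums: {-8, -7, -6, -5, -4, -3, 2, 3, 4, 5, 6, 7, 15}
|A +̂ A| = 13
(Reference bound: |A +̂ A| ≥ 2|A| - 3 for |A| ≥ 2, with |A| = 6 giving ≥ 9.)

|A +̂ A| = 13


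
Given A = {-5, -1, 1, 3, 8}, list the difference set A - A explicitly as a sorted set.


A - A = {a - a' : a, a' ∈ A}.
Compute a - a' for each ordered pair (a, a'):
a = -5: -5--5=0, -5--1=-4, -5-1=-6, -5-3=-8, -5-8=-13
a = -1: -1--5=4, -1--1=0, -1-1=-2, -1-3=-4, -1-8=-9
a = 1: 1--5=6, 1--1=2, 1-1=0, 1-3=-2, 1-8=-7
a = 3: 3--5=8, 3--1=4, 3-1=2, 3-3=0, 3-8=-5
a = 8: 8--5=13, 8--1=9, 8-1=7, 8-3=5, 8-8=0
Collecting distinct values (and noting 0 appears from a-a):
A - A = {-13, -9, -8, -7, -6, -5, -4, -2, 0, 2, 4, 5, 6, 7, 8, 9, 13}
|A - A| = 17

A - A = {-13, -9, -8, -7, -6, -5, -4, -2, 0, 2, 4, 5, 6, 7, 8, 9, 13}


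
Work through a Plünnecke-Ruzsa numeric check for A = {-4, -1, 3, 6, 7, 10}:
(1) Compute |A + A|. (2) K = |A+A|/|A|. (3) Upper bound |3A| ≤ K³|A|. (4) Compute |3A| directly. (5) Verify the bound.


|A| = 6.
Step 1: Compute A + A by enumerating all 36 pairs.
A + A = {-8, -5, -2, -1, 2, 3, 5, 6, 9, 10, 12, 13, 14, 16, 17, 20}, so |A + A| = 16.
Step 2: Doubling constant K = |A + A|/|A| = 16/6 = 16/6 ≈ 2.6667.
Step 3: Plünnecke-Ruzsa gives |3A| ≤ K³·|A| = (2.6667)³ · 6 ≈ 113.7778.
Step 4: Compute 3A = A + A + A directly by enumerating all triples (a,b,c) ∈ A³; |3A| = 31.
Step 5: Check 31 ≤ 113.7778? Yes ✓.

K = 16/6, Plünnecke-Ruzsa bound K³|A| ≈ 113.7778, |3A| = 31, inequality holds.


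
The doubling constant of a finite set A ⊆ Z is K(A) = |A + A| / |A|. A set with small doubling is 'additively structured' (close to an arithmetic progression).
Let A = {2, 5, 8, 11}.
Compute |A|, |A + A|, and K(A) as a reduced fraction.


|A| = 4.
Compute A + A by enumerating all 16 pairs.
A + A = {4, 7, 10, 13, 16, 19, 22}, so |A + A| = 7.
K = |A + A| / |A| = 7/4 (already in lowest terms) ≈ 1.7500.
Reference: AP of size 4 gives K = 7/4 ≈ 1.7500; a fully generic set of size 4 gives K ≈ 2.5000.

|A| = 4, |A + A| = 7, K = 7/4.


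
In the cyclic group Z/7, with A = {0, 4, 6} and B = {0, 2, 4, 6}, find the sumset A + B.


Work in Z/7Z: reduce every sum a + b modulo 7.
Enumerate all 12 pairs:
a = 0: 0+0=0, 0+2=2, 0+4=4, 0+6=6
a = 4: 4+0=4, 4+2=6, 4+4=1, 4+6=3
a = 6: 6+0=6, 6+2=1, 6+4=3, 6+6=5
Distinct residues collected: {0, 1, 2, 3, 4, 5, 6}
|A + B| = 7 (out of 7 total residues).

A + B = {0, 1, 2, 3, 4, 5, 6}


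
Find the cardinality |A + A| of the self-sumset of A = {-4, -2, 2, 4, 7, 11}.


A + A = {a + a' : a, a' ∈ A}; |A| = 6.
General bounds: 2|A| - 1 ≤ |A + A| ≤ |A|(|A|+1)/2, i.e. 11 ≤ |A + A| ≤ 21.
Lower bound 2|A|-1 is attained iff A is an arithmetic progression.
Enumerate sums a + a' for a ≤ a' (symmetric, so this suffices):
a = -4: -4+-4=-8, -4+-2=-6, -4+2=-2, -4+4=0, -4+7=3, -4+11=7
a = -2: -2+-2=-4, -2+2=0, -2+4=2, -2+7=5, -2+11=9
a = 2: 2+2=4, 2+4=6, 2+7=9, 2+11=13
a = 4: 4+4=8, 4+7=11, 4+11=15
a = 7: 7+7=14, 7+11=18
a = 11: 11+11=22
Distinct sums: {-8, -6, -4, -2, 0, 2, 3, 4, 5, 6, 7, 8, 9, 11, 13, 14, 15, 18, 22}
|A + A| = 19

|A + A| = 19


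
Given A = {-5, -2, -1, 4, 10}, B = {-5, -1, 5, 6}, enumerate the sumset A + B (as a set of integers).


A + B = {a + b : a ∈ A, b ∈ B}.
Enumerate all |A|·|B| = 5·4 = 20 pairs (a, b) and collect distinct sums.
a = -5: -5+-5=-10, -5+-1=-6, -5+5=0, -5+6=1
a = -2: -2+-5=-7, -2+-1=-3, -2+5=3, -2+6=4
a = -1: -1+-5=-6, -1+-1=-2, -1+5=4, -1+6=5
a = 4: 4+-5=-1, 4+-1=3, 4+5=9, 4+6=10
a = 10: 10+-5=5, 10+-1=9, 10+5=15, 10+6=16
Collecting distinct sums: A + B = {-10, -7, -6, -3, -2, -1, 0, 1, 3, 4, 5, 9, 10, 15, 16}
|A + B| = 15

A + B = {-10, -7, -6, -3, -2, -1, 0, 1, 3, 4, 5, 9, 10, 15, 16}


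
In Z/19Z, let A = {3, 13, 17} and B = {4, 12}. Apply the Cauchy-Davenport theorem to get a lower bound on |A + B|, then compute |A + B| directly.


Cauchy-Davenport: |A + B| ≥ min(p, |A| + |B| - 1) for A, B nonempty in Z/pZ.
|A| = 3, |B| = 2, p = 19.
CD lower bound = min(19, 3 + 2 - 1) = min(19, 4) = 4.
Compute A + B mod 19 directly:
a = 3: 3+4=7, 3+12=15
a = 13: 13+4=17, 13+12=6
a = 17: 17+4=2, 17+12=10
A + B = {2, 6, 7, 10, 15, 17}, so |A + B| = 6.
Verify: 6 ≥ 4? Yes ✓.

CD lower bound = 4, actual |A + B| = 6.


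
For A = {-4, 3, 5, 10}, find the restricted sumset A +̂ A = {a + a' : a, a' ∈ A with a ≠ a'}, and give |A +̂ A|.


Restricted sumset: A +̂ A = {a + a' : a ∈ A, a' ∈ A, a ≠ a'}.
Equivalently, take A + A and drop any sum 2a that is achievable ONLY as a + a for a ∈ A (i.e. sums representable only with equal summands).
Enumerate pairs (a, a') with a < a' (symmetric, so each unordered pair gives one sum; this covers all a ≠ a'):
  -4 + 3 = -1
  -4 + 5 = 1
  -4 + 10 = 6
  3 + 5 = 8
  3 + 10 = 13
  5 + 10 = 15
Collected distinct sums: {-1, 1, 6, 8, 13, 15}
|A +̂ A| = 6
(Reference bound: |A +̂ A| ≥ 2|A| - 3 for |A| ≥ 2, with |A| = 4 giving ≥ 5.)

|A +̂ A| = 6


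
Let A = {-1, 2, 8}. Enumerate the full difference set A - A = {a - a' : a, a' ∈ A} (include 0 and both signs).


A - A = {a - a' : a, a' ∈ A}.
Compute a - a' for each ordered pair (a, a'):
a = -1: -1--1=0, -1-2=-3, -1-8=-9
a = 2: 2--1=3, 2-2=0, 2-8=-6
a = 8: 8--1=9, 8-2=6, 8-8=0
Collecting distinct values (and noting 0 appears from a-a):
A - A = {-9, -6, -3, 0, 3, 6, 9}
|A - A| = 7

A - A = {-9, -6, -3, 0, 3, 6, 9}


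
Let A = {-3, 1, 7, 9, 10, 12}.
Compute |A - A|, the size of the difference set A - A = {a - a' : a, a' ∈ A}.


A - A = {a - a' : a, a' ∈ A}; |A| = 6.
Bounds: 2|A|-1 ≤ |A - A| ≤ |A|² - |A| + 1, i.e. 11 ≤ |A - A| ≤ 31.
Note: 0 ∈ A - A always (from a - a). The set is symmetric: if d ∈ A - A then -d ∈ A - A.
Enumerate nonzero differences d = a - a' with a > a' (then include -d):
Positive differences: {1, 2, 3, 4, 5, 6, 8, 9, 10, 11, 12, 13, 15}
Full difference set: {0} ∪ (positive diffs) ∪ (negative diffs).
|A - A| = 1 + 2·13 = 27 (matches direct enumeration: 27).

|A - A| = 27


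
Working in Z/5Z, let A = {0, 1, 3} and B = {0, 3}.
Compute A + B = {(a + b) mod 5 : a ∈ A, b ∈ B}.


Work in Z/5Z: reduce every sum a + b modulo 5.
Enumerate all 6 pairs:
a = 0: 0+0=0, 0+3=3
a = 1: 1+0=1, 1+3=4
a = 3: 3+0=3, 3+3=1
Distinct residues collected: {0, 1, 3, 4}
|A + B| = 4 (out of 5 total residues).

A + B = {0, 1, 3, 4}


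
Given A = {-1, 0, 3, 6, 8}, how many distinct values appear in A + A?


A + A = {a + a' : a, a' ∈ A}; |A| = 5.
General bounds: 2|A| - 1 ≤ |A + A| ≤ |A|(|A|+1)/2, i.e. 9 ≤ |A + A| ≤ 15.
Lower bound 2|A|-1 is attained iff A is an arithmetic progression.
Enumerate sums a + a' for a ≤ a' (symmetric, so this suffices):
a = -1: -1+-1=-2, -1+0=-1, -1+3=2, -1+6=5, -1+8=7
a = 0: 0+0=0, 0+3=3, 0+6=6, 0+8=8
a = 3: 3+3=6, 3+6=9, 3+8=11
a = 6: 6+6=12, 6+8=14
a = 8: 8+8=16
Distinct sums: {-2, -1, 0, 2, 3, 5, 6, 7, 8, 9, 11, 12, 14, 16}
|A + A| = 14

|A + A| = 14


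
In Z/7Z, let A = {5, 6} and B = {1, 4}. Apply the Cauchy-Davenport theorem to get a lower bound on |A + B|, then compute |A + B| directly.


Cauchy-Davenport: |A + B| ≥ min(p, |A| + |B| - 1) for A, B nonempty in Z/pZ.
|A| = 2, |B| = 2, p = 7.
CD lower bound = min(7, 2 + 2 - 1) = min(7, 3) = 3.
Compute A + B mod 7 directly:
a = 5: 5+1=6, 5+4=2
a = 6: 6+1=0, 6+4=3
A + B = {0, 2, 3, 6}, so |A + B| = 4.
Verify: 4 ≥ 3? Yes ✓.

CD lower bound = 3, actual |A + B| = 4.


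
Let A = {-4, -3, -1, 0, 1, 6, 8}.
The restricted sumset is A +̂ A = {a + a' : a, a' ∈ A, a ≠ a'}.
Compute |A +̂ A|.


Restricted sumset: A +̂ A = {a + a' : a ∈ A, a' ∈ A, a ≠ a'}.
Equivalently, take A + A and drop any sum 2a that is achievable ONLY as a + a for a ∈ A (i.e. sums representable only with equal summands).
Enumerate pairs (a, a') with a < a' (symmetric, so each unordered pair gives one sum; this covers all a ≠ a'):
  -4 + -3 = -7
  -4 + -1 = -5
  -4 + 0 = -4
  -4 + 1 = -3
  -4 + 6 = 2
  -4 + 8 = 4
  -3 + -1 = -4
  -3 + 0 = -3
  -3 + 1 = -2
  -3 + 6 = 3
  -3 + 8 = 5
  -1 + 0 = -1
  -1 + 1 = 0
  -1 + 6 = 5
  -1 + 8 = 7
  0 + 1 = 1
  0 + 6 = 6
  0 + 8 = 8
  1 + 6 = 7
  1 + 8 = 9
  6 + 8 = 14
Collected distinct sums: {-7, -5, -4, -3, -2, -1, 0, 1, 2, 3, 4, 5, 6, 7, 8, 9, 14}
|A +̂ A| = 17
(Reference bound: |A +̂ A| ≥ 2|A| - 3 for |A| ≥ 2, with |A| = 7 giving ≥ 11.)

|A +̂ A| = 17


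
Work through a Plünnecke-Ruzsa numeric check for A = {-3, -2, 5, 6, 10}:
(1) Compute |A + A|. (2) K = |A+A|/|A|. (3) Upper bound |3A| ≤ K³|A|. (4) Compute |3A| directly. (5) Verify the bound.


|A| = 5.
Step 1: Compute A + A by enumerating all 25 pairs.
A + A = {-6, -5, -4, 2, 3, 4, 7, 8, 10, 11, 12, 15, 16, 20}, so |A + A| = 14.
Step 2: Doubling constant K = |A + A|/|A| = 14/5 = 14/5 ≈ 2.8000.
Step 3: Plünnecke-Ruzsa gives |3A| ≤ K³·|A| = (2.8000)³ · 5 ≈ 109.7600.
Step 4: Compute 3A = A + A + A directly by enumerating all triples (a,b,c) ∈ A³; |3A| = 28.
Step 5: Check 28 ≤ 109.7600? Yes ✓.

K = 14/5, Plünnecke-Ruzsa bound K³|A| ≈ 109.7600, |3A| = 28, inequality holds.


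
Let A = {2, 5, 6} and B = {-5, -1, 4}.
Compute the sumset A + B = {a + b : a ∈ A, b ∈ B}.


A + B = {a + b : a ∈ A, b ∈ B}.
Enumerate all |A|·|B| = 3·3 = 9 pairs (a, b) and collect distinct sums.
a = 2: 2+-5=-3, 2+-1=1, 2+4=6
a = 5: 5+-5=0, 5+-1=4, 5+4=9
a = 6: 6+-5=1, 6+-1=5, 6+4=10
Collecting distinct sums: A + B = {-3, 0, 1, 4, 5, 6, 9, 10}
|A + B| = 8

A + B = {-3, 0, 1, 4, 5, 6, 9, 10}


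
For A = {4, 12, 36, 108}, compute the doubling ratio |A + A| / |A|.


|A| = 4.
Compute A + A by enumerating all 16 pairs.
A + A = {8, 16, 24, 40, 48, 72, 112, 120, 144, 216}, so |A + A| = 10.
K = |A + A| / |A| = 10/4 = 5/2 ≈ 2.5000.
Reference: AP of size 4 gives K = 7/4 ≈ 1.7500; a fully generic set of size 4 gives K ≈ 2.5000.

|A| = 4, |A + A| = 10, K = 10/4 = 5/2.


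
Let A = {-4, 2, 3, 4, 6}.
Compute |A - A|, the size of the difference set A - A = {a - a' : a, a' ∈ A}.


A - A = {a - a' : a, a' ∈ A}; |A| = 5.
Bounds: 2|A|-1 ≤ |A - A| ≤ |A|² - |A| + 1, i.e. 9 ≤ |A - A| ≤ 21.
Note: 0 ∈ A - A always (from a - a). The set is symmetric: if d ∈ A - A then -d ∈ A - A.
Enumerate nonzero differences d = a - a' with a > a' (then include -d):
Positive differences: {1, 2, 3, 4, 6, 7, 8, 10}
Full difference set: {0} ∪ (positive diffs) ∪ (negative diffs).
|A - A| = 1 + 2·8 = 17 (matches direct enumeration: 17).

|A - A| = 17


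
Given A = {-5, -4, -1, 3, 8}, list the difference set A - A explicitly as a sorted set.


A - A = {a - a' : a, a' ∈ A}.
Compute a - a' for each ordered pair (a, a'):
a = -5: -5--5=0, -5--4=-1, -5--1=-4, -5-3=-8, -5-8=-13
a = -4: -4--5=1, -4--4=0, -4--1=-3, -4-3=-7, -4-8=-12
a = -1: -1--5=4, -1--4=3, -1--1=0, -1-3=-4, -1-8=-9
a = 3: 3--5=8, 3--4=7, 3--1=4, 3-3=0, 3-8=-5
a = 8: 8--5=13, 8--4=12, 8--1=9, 8-3=5, 8-8=0
Collecting distinct values (and noting 0 appears from a-a):
A - A = {-13, -12, -9, -8, -7, -5, -4, -3, -1, 0, 1, 3, 4, 5, 7, 8, 9, 12, 13}
|A - A| = 19

A - A = {-13, -12, -9, -8, -7, -5, -4, -3, -1, 0, 1, 3, 4, 5, 7, 8, 9, 12, 13}


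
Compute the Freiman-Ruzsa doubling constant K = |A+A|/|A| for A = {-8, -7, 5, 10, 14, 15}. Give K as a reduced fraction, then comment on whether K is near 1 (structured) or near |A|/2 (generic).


|A| = 6.
Compute A + A by enumerating all 36 pairs.
A + A = {-16, -15, -14, -3, -2, 2, 3, 6, 7, 8, 10, 15, 19, 20, 24, 25, 28, 29, 30}, so |A + A| = 19.
K = |A + A| / |A| = 19/6 (already in lowest terms) ≈ 3.1667.
Reference: AP of size 6 gives K = 11/6 ≈ 1.8333; a fully generic set of size 6 gives K ≈ 3.5000.

|A| = 6, |A + A| = 19, K = 19/6.


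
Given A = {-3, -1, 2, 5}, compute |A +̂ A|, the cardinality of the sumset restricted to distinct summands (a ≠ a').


Restricted sumset: A +̂ A = {a + a' : a ∈ A, a' ∈ A, a ≠ a'}.
Equivalently, take A + A and drop any sum 2a that is achievable ONLY as a + a for a ∈ A (i.e. sums representable only with equal summands).
Enumerate pairs (a, a') with a < a' (symmetric, so each unordered pair gives one sum; this covers all a ≠ a'):
  -3 + -1 = -4
  -3 + 2 = -1
  -3 + 5 = 2
  -1 + 2 = 1
  -1 + 5 = 4
  2 + 5 = 7
Collected distinct sums: {-4, -1, 1, 2, 4, 7}
|A +̂ A| = 6
(Reference bound: |A +̂ A| ≥ 2|A| - 3 for |A| ≥ 2, with |A| = 4 giving ≥ 5.)

|A +̂ A| = 6


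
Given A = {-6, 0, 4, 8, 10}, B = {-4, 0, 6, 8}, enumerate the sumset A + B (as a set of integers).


A + B = {a + b : a ∈ A, b ∈ B}.
Enumerate all |A|·|B| = 5·4 = 20 pairs (a, b) and collect distinct sums.
a = -6: -6+-4=-10, -6+0=-6, -6+6=0, -6+8=2
a = 0: 0+-4=-4, 0+0=0, 0+6=6, 0+8=8
a = 4: 4+-4=0, 4+0=4, 4+6=10, 4+8=12
a = 8: 8+-4=4, 8+0=8, 8+6=14, 8+8=16
a = 10: 10+-4=6, 10+0=10, 10+6=16, 10+8=18
Collecting distinct sums: A + B = {-10, -6, -4, 0, 2, 4, 6, 8, 10, 12, 14, 16, 18}
|A + B| = 13

A + B = {-10, -6, -4, 0, 2, 4, 6, 8, 10, 12, 14, 16, 18}


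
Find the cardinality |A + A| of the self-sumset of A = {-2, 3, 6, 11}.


A + A = {a + a' : a, a' ∈ A}; |A| = 4.
General bounds: 2|A| - 1 ≤ |A + A| ≤ |A|(|A|+1)/2, i.e. 7 ≤ |A + A| ≤ 10.
Lower bound 2|A|-1 is attained iff A is an arithmetic progression.
Enumerate sums a + a' for a ≤ a' (symmetric, so this suffices):
a = -2: -2+-2=-4, -2+3=1, -2+6=4, -2+11=9
a = 3: 3+3=6, 3+6=9, 3+11=14
a = 6: 6+6=12, 6+11=17
a = 11: 11+11=22
Distinct sums: {-4, 1, 4, 6, 9, 12, 14, 17, 22}
|A + A| = 9

|A + A| = 9


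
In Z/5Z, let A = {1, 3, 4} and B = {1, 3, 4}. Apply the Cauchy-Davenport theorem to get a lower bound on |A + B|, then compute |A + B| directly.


Cauchy-Davenport: |A + B| ≥ min(p, |A| + |B| - 1) for A, B nonempty in Z/pZ.
|A| = 3, |B| = 3, p = 5.
CD lower bound = min(5, 3 + 3 - 1) = min(5, 5) = 5.
Compute A + B mod 5 directly:
a = 1: 1+1=2, 1+3=4, 1+4=0
a = 3: 3+1=4, 3+3=1, 3+4=2
a = 4: 4+1=0, 4+3=2, 4+4=3
A + B = {0, 1, 2, 3, 4}, so |A + B| = 5.
Verify: 5 ≥ 5? Yes ✓.

CD lower bound = 5, actual |A + B| = 5.


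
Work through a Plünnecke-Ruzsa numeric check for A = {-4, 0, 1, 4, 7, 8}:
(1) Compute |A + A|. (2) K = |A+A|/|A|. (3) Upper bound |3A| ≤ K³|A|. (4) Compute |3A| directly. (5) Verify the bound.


|A| = 6.
Step 1: Compute A + A by enumerating all 36 pairs.
A + A = {-8, -4, -3, 0, 1, 2, 3, 4, 5, 7, 8, 9, 11, 12, 14, 15, 16}, so |A + A| = 17.
Step 2: Doubling constant K = |A + A|/|A| = 17/6 = 17/6 ≈ 2.8333.
Step 3: Plünnecke-Ruzsa gives |3A| ≤ K³·|A| = (2.8333)³ · 6 ≈ 136.4722.
Step 4: Compute 3A = A + A + A directly by enumerating all triples (a,b,c) ∈ A³; |3A| = 32.
Step 5: Check 32 ≤ 136.4722? Yes ✓.

K = 17/6, Plünnecke-Ruzsa bound K³|A| ≈ 136.4722, |3A| = 32, inequality holds.


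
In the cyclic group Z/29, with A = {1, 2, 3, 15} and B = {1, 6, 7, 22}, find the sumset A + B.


Work in Z/29Z: reduce every sum a + b modulo 29.
Enumerate all 16 pairs:
a = 1: 1+1=2, 1+6=7, 1+7=8, 1+22=23
a = 2: 2+1=3, 2+6=8, 2+7=9, 2+22=24
a = 3: 3+1=4, 3+6=9, 3+7=10, 3+22=25
a = 15: 15+1=16, 15+6=21, 15+7=22, 15+22=8
Distinct residues collected: {2, 3, 4, 7, 8, 9, 10, 16, 21, 22, 23, 24, 25}
|A + B| = 13 (out of 29 total residues).

A + B = {2, 3, 4, 7, 8, 9, 10, 16, 21, 22, 23, 24, 25}


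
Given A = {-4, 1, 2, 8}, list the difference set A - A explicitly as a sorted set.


A - A = {a - a' : a, a' ∈ A}.
Compute a - a' for each ordered pair (a, a'):
a = -4: -4--4=0, -4-1=-5, -4-2=-6, -4-8=-12
a = 1: 1--4=5, 1-1=0, 1-2=-1, 1-8=-7
a = 2: 2--4=6, 2-1=1, 2-2=0, 2-8=-6
a = 8: 8--4=12, 8-1=7, 8-2=6, 8-8=0
Collecting distinct values (and noting 0 appears from a-a):
A - A = {-12, -7, -6, -5, -1, 0, 1, 5, 6, 7, 12}
|A - A| = 11

A - A = {-12, -7, -6, -5, -1, 0, 1, 5, 6, 7, 12}


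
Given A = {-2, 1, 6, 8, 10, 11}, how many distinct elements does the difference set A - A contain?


A - A = {a - a' : a, a' ∈ A}; |A| = 6.
Bounds: 2|A|-1 ≤ |A - A| ≤ |A|² - |A| + 1, i.e. 11 ≤ |A - A| ≤ 31.
Note: 0 ∈ A - A always (from a - a). The set is symmetric: if d ∈ A - A then -d ∈ A - A.
Enumerate nonzero differences d = a - a' with a > a' (then include -d):
Positive differences: {1, 2, 3, 4, 5, 7, 8, 9, 10, 12, 13}
Full difference set: {0} ∪ (positive diffs) ∪ (negative diffs).
|A - A| = 1 + 2·11 = 23 (matches direct enumeration: 23).

|A - A| = 23


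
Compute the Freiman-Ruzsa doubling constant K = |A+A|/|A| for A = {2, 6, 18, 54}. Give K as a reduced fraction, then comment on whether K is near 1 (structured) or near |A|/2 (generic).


|A| = 4.
Compute A + A by enumerating all 16 pairs.
A + A = {4, 8, 12, 20, 24, 36, 56, 60, 72, 108}, so |A + A| = 10.
K = |A + A| / |A| = 10/4 = 5/2 ≈ 2.5000.
Reference: AP of size 4 gives K = 7/4 ≈ 1.7500; a fully generic set of size 4 gives K ≈ 2.5000.

|A| = 4, |A + A| = 10, K = 10/4 = 5/2.


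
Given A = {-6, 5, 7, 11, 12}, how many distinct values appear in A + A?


A + A = {a + a' : a, a' ∈ A}; |A| = 5.
General bounds: 2|A| - 1 ≤ |A + A| ≤ |A|(|A|+1)/2, i.e. 9 ≤ |A + A| ≤ 15.
Lower bound 2|A|-1 is attained iff A is an arithmetic progression.
Enumerate sums a + a' for a ≤ a' (symmetric, so this suffices):
a = -6: -6+-6=-12, -6+5=-1, -6+7=1, -6+11=5, -6+12=6
a = 5: 5+5=10, 5+7=12, 5+11=16, 5+12=17
a = 7: 7+7=14, 7+11=18, 7+12=19
a = 11: 11+11=22, 11+12=23
a = 12: 12+12=24
Distinct sums: {-12, -1, 1, 5, 6, 10, 12, 14, 16, 17, 18, 19, 22, 23, 24}
|A + A| = 15

|A + A| = 15


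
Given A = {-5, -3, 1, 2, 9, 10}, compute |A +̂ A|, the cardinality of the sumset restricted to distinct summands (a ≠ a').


Restricted sumset: A +̂ A = {a + a' : a ∈ A, a' ∈ A, a ≠ a'}.
Equivalently, take A + A and drop any sum 2a that is achievable ONLY as a + a for a ∈ A (i.e. sums representable only with equal summands).
Enumerate pairs (a, a') with a < a' (symmetric, so each unordered pair gives one sum; this covers all a ≠ a'):
  -5 + -3 = -8
  -5 + 1 = -4
  -5 + 2 = -3
  -5 + 9 = 4
  -5 + 10 = 5
  -3 + 1 = -2
  -3 + 2 = -1
  -3 + 9 = 6
  -3 + 10 = 7
  1 + 2 = 3
  1 + 9 = 10
  1 + 10 = 11
  2 + 9 = 11
  2 + 10 = 12
  9 + 10 = 19
Collected distinct sums: {-8, -4, -3, -2, -1, 3, 4, 5, 6, 7, 10, 11, 12, 19}
|A +̂ A| = 14
(Reference bound: |A +̂ A| ≥ 2|A| - 3 for |A| ≥ 2, with |A| = 6 giving ≥ 9.)

|A +̂ A| = 14


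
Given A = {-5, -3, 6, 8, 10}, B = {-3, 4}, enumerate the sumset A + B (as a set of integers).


A + B = {a + b : a ∈ A, b ∈ B}.
Enumerate all |A|·|B| = 5·2 = 10 pairs (a, b) and collect distinct sums.
a = -5: -5+-3=-8, -5+4=-1
a = -3: -3+-3=-6, -3+4=1
a = 6: 6+-3=3, 6+4=10
a = 8: 8+-3=5, 8+4=12
a = 10: 10+-3=7, 10+4=14
Collecting distinct sums: A + B = {-8, -6, -1, 1, 3, 5, 7, 10, 12, 14}
|A + B| = 10

A + B = {-8, -6, -1, 1, 3, 5, 7, 10, 12, 14}


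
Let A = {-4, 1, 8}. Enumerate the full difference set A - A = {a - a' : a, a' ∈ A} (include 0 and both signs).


A - A = {a - a' : a, a' ∈ A}.
Compute a - a' for each ordered pair (a, a'):
a = -4: -4--4=0, -4-1=-5, -4-8=-12
a = 1: 1--4=5, 1-1=0, 1-8=-7
a = 8: 8--4=12, 8-1=7, 8-8=0
Collecting distinct values (and noting 0 appears from a-a):
A - A = {-12, -7, -5, 0, 5, 7, 12}
|A - A| = 7

A - A = {-12, -7, -5, 0, 5, 7, 12}
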